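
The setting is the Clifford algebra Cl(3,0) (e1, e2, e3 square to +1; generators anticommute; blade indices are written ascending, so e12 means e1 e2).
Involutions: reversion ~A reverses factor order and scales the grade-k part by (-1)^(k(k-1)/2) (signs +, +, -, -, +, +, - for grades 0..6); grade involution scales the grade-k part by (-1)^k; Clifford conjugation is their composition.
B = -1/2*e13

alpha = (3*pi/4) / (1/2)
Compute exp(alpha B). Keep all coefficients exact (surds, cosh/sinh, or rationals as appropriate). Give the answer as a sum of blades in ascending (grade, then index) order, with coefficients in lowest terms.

B^2 = (-1/2)^2*(e13)^2 = 1/4*(-1) = -1/4 (a basis 2-blade squares to minus the product of its generators' squares).
B^2 = -1/4 — the series telescopes trigonometrically here: l = 1/2, alpha*l = 3*pi/4, so exp(alpha B) = cos(3*pi/4) + (sin(3*pi/4)/(1/2))*B = -sqrt(2)/2 + (sqrt(2))*B.
Answer: -sqrt(2)/2 - sqrt(2)/2*e13


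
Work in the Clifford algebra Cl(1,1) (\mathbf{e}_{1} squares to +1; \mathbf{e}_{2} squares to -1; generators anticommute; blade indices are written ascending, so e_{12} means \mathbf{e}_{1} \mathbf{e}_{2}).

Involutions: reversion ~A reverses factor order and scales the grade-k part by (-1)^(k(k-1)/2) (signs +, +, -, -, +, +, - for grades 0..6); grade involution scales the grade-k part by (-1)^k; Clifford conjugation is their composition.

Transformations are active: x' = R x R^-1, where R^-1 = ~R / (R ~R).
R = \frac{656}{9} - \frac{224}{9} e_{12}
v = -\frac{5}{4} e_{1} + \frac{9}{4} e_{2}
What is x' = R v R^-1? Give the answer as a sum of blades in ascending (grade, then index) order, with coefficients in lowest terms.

~R = \frac{656}{9} + \frac{224}{9} e_{12}, and R ~R = \frac{14080}{3}, so R^-1 = ~R / (\frac{14080}{3}).
R v = -\frac{316}{9} e_{1} + \frac{1196}{9} e_{2}
Answer: \frac{947}{5940} e_{1} + \frac{11153}{5940} e_{2}


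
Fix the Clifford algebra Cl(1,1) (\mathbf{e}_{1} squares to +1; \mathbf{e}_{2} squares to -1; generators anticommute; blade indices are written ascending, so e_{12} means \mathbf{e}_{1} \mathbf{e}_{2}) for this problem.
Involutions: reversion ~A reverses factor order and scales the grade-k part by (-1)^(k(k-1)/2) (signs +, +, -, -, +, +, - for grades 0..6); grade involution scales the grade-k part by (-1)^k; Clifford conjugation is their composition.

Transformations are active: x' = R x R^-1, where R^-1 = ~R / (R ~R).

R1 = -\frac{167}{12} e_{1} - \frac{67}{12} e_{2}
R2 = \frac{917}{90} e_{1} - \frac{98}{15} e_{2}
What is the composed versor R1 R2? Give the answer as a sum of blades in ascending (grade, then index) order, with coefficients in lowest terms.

Distribute over the terms of R1 (each basis-blade product reordered to ascending indices, repeated generators contracted through their squares):
(-\frac{167}{12} e_{1}) R2 = -\frac{153139}{1080} + \frac{8183}{90} e_{12}
(-\frac{67}{12} e_{2}) R2 = -\frac{3283}{90} + \frac{61439}{1080} e_{12}
Summing the partial products and collecting blades:
Answer: -\frac{38507}{216} + \frac{31927}{216} e_{12}


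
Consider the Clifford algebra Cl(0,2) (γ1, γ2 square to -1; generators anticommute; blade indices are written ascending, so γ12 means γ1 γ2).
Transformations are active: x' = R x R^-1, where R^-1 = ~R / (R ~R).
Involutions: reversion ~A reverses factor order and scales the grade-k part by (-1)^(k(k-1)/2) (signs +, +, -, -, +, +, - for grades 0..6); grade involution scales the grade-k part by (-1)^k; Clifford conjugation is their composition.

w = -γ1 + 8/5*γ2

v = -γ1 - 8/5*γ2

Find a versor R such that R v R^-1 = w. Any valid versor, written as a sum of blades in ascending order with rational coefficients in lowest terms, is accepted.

Here q(v) = q(w) = -89/25; the classical choice R = v + w = -2*γ1 then realises v -> w under the sandwich.
Answer: -2*γ1


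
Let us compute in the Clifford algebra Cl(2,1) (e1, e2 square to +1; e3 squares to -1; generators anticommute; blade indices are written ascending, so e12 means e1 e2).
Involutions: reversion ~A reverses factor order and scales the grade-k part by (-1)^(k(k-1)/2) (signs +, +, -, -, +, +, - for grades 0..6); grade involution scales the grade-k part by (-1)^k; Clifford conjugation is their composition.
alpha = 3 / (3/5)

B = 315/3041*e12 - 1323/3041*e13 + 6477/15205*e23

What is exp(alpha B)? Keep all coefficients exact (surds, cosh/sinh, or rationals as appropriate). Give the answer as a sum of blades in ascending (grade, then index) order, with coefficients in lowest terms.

B^2 term by term: the squares give (315/3041)^2*(e12)^2 + (-1323/3041)^2*(e13)^2 + (6477/15205)^2*(e23)^2 = 99225/9247681*(-1) + 1750329/9247681*(+1) + 41951529/231192025*(+1) = 9/25 (each basis 2-blade squares to minus the product of its generators' squares); cross terms between blades sharing an index anticommute and cancel. So B^2 = 9/25.
B^2 = 9/25 — hyperbolic case — the even/odd split gives cosh and sinh: l = 3/5, alpha*l = 3, so exp(alpha B) = cosh(3) + (sinh(3)/(3/5))*B = cosh(3) + (5*sinh(3)/3)*B.
Answer: cosh(3) + 525*sinh(3)/3041*e12 - 2205*sinh(3)/3041*e13 + 2159*sinh(3)/3041*e23


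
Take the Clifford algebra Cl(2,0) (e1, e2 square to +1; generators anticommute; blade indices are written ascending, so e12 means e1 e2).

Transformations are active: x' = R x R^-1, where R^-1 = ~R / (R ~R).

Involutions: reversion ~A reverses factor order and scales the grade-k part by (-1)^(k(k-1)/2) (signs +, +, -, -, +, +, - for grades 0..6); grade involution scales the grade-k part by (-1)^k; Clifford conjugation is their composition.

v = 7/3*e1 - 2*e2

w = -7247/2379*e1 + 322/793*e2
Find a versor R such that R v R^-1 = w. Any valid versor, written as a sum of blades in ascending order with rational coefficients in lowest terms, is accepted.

Reasoning: v^2 = w^2 = 85/9 since conjugation preserves the quadratic form; R = v + w = -1696/2379*e1 - 1264/793*e2 is then valid when invertible, keeping its own part and reversing (v - w)/2.
Answer: -1696/2379*e1 - 1264/793*e2


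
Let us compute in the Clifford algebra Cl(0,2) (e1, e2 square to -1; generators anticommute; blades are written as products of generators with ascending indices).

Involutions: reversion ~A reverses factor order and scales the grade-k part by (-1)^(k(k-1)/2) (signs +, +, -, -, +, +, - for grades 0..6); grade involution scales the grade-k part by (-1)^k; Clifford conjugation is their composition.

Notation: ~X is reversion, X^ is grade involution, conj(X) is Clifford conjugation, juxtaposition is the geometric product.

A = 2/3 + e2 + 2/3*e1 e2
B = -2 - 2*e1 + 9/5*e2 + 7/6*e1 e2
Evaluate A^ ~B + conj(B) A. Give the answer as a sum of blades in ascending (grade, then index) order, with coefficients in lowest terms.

first term: 56/45 - 41/30*e1 + 28/15*e2 - 37/9*e1 e2
second term: 56/45 + 13/10*e1 - 68/15*e2 - 1/9*e1 e2
Answer: 112/45 - 1/15*e1 - 8/3*e2 - 38/9*e1 e2


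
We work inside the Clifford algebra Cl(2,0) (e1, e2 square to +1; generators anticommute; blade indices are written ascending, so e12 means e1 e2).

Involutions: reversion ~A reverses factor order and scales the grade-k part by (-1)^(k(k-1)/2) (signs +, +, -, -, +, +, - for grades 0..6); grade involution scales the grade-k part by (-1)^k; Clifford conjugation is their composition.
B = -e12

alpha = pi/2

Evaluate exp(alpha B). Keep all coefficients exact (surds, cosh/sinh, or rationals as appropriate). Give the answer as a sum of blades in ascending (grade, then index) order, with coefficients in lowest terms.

B^2 = (-1)^2*(e12)^2 = 1*(-1) = -1 (a basis 2-blade squares to minus the product of its generators' squares).
B^2 = -1 — B^2 < 0, so the exponential closes trigonometrically: l = 1, alpha*l = pi/2, so exp(alpha B) = cos(pi/2) + (sin(pi/2)/1)*B = 0 + (1)*B.
Answer: -e12


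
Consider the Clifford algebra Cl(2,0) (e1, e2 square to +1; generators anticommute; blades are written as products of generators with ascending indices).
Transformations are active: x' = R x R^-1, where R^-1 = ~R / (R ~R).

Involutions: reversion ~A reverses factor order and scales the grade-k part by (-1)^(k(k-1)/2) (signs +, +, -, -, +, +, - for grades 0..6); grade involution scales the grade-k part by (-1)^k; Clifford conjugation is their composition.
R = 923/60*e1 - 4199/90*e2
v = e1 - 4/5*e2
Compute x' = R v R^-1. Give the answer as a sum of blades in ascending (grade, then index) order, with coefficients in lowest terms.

~R = 923/60*e1 - 4199/90*e2, and R ~R = 15638753/6480, so R^-1 = ~R / (15638753/6480).
R v = 47437/900 + 15457/450*e1 e2
Answer: -18511/56425*e1 - 69848/56425*e2


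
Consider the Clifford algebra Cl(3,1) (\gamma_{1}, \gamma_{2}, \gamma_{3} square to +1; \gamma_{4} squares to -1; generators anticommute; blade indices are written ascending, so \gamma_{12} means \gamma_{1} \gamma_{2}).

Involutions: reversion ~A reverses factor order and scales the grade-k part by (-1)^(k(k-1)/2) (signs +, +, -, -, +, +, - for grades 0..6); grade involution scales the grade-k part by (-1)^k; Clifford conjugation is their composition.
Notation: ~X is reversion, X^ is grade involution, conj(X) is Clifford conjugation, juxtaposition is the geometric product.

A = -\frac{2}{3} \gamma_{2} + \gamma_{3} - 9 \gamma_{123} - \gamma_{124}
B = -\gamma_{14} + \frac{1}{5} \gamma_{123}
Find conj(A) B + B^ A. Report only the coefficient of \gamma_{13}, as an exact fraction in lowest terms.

first term: \frac{9}{5} - \gamma_{2} - \frac{1}{5} \gamma_{12} - \frac{2}{15} \gamma_{13} - \frac{1}{5} \gamma_{34} + \frac{2}{3} \gamma_{124} - \gamma_{134} + 9 \gamma_{234}
second term: -\frac{9}{5} - \gamma_{2} - \frac{1}{5} \gamma_{12} - \frac{2}{15} \gamma_{13} - \frac{1}{5} \gamma_{34} - \frac{2}{3} \gamma_{124} + \gamma_{134} - 9 \gamma_{234}
Answer: -\frac{4}{15}


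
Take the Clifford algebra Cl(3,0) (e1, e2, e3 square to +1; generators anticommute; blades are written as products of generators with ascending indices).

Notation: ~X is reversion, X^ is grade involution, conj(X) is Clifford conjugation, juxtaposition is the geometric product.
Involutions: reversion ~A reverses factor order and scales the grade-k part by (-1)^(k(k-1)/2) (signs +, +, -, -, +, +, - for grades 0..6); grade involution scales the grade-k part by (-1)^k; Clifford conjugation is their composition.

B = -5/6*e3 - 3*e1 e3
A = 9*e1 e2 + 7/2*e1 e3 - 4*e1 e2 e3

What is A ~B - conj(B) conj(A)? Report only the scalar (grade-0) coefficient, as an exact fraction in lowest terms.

first term: -21/2 - 35/12*e1 - 12*e2 + 10/3*e1 e2 - 27*e2 e3 - 15/2*e1 e2 e3
second term: 21/2 + 35/12*e1 - 12*e2 - 10/3*e1 e2 - 27*e2 e3 - 15/2*e1 e2 e3
Answer: -21


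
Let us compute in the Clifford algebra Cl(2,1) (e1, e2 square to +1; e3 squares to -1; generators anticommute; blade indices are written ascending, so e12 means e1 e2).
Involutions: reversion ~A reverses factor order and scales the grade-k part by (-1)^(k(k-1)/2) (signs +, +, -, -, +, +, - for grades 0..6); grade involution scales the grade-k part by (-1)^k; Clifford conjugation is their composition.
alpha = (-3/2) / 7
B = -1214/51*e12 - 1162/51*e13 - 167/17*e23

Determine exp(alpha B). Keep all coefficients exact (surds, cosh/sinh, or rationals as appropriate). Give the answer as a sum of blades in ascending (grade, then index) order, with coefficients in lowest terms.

B^2 term by term: the squares give (-1214/51)^2*(e12)^2 + (-1162/51)^2*(e13)^2 + (-167/17)^2*(e23)^2 = 1473796/2601*(-1) + 1350244/2601*(+1) + 27889/289*(+1) = 49 (each basis 2-blade squares to minus the product of its generators' squares); cross terms between blades sharing an index anticommute and cancel. So B^2 = 49.
B^2 = 49 — the series telescopes hyperbolically here: l = 7, alpha*l = -3/2, so exp(alpha B) = cosh(-3/2) + (sinh(-3/2)/7)*B = cosh(3/2) + (-sinh(3/2)/7)*B.
Answer: cosh(3/2) + 1214*sinh(3/2)/357*e12 + 166*sinh(3/2)/51*e13 + 167*sinh(3/2)/119*e23


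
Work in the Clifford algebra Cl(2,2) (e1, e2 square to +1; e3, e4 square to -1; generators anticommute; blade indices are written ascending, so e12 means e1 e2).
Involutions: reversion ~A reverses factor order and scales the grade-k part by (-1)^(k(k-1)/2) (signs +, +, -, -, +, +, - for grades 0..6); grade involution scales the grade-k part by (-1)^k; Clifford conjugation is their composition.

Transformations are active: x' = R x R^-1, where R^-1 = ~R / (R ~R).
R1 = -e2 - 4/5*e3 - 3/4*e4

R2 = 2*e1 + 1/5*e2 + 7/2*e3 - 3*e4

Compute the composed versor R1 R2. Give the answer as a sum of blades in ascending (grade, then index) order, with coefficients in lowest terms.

Distribute over the terms of R1 (each basis-blade product reordered to ascending indices, repeated generators contracted through their squares):
(-e2) R2 = -1/5 + 2*e12 - 7/2*e23 + 3*e24
(-4/5*e3) R2 = 14/5 + 8/5*e13 + 4/25*e23 + 12/5*e34
(-3/4*e4) R2 = -9/4 + 3/2*e14 + 3/20*e24 + 21/8*e34
Summing the partial products and collecting blades:
Answer: 7/20 + 2*e12 + 8/5*e13 + 3/2*e14 - 167/50*e23 + 63/20*e24 + 201/40*e34


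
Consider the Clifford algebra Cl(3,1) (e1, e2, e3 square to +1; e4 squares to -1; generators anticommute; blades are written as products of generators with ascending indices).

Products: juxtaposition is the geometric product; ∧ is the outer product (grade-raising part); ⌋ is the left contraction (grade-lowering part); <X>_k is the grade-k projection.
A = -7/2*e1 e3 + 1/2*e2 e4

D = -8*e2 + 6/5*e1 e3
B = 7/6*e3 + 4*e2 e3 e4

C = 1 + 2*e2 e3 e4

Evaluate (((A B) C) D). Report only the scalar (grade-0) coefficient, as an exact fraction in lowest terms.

step 1: -49/12*e1 - 2*e3 + 14*e1 e2 e4 - 7/12*e2 e3 e4
step 2: -7/6 - 49/12*e1 - 2*e3 - 28*e1 e3 + 4*e2 e4 + 14*e1 e2 e4 - 7/12*e2 e3 e4 - 49/6*e1 e2 e3 e4
step 3: 168/5 + 12/5*e1 + 28/3*e2 - 49/10*e3 + 32*e4 + 98/3*e1 e2 - 7/5*e1 e3 + 112*e1 e4 - 16*e2 e3 - 49/5*e2 e4 + 14/3*e3 e4 - 224*e1 e2 e3 - 7/10*e1 e2 e4 + 196/3*e1 e3 e4 - 84/5*e2 e3 e4 - 24/5*e1 e2 e3 e4
Answer: 168/5


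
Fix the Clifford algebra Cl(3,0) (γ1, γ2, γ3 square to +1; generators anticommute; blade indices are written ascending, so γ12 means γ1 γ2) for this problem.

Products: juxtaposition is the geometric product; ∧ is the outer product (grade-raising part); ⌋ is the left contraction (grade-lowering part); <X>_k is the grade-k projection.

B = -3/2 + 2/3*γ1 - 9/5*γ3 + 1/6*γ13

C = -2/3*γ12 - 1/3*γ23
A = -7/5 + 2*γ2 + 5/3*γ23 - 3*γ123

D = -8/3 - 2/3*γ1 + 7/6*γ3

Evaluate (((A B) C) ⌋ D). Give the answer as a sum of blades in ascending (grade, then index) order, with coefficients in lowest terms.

step 1: 21/10 - 14/15*γ1 - 13/2*γ2 + 63/25*γ3 + 391/90*γ12 - 7/30*γ13 - 81/10*γ23 + 95/18*γ123
step 2: 53/270 - 139/54*γ1 + 329/225*γ2 + 307/54*γ3 - 133/90*γ12 - 1849/270*γ13 - 49/90*γ23 - 308/225*γ123
step 3: 12677/1620 - 53/405*γ1 + 371/1620*γ3
Answer: 12677/1620 - 53/405*γ1 + 371/1620*γ3


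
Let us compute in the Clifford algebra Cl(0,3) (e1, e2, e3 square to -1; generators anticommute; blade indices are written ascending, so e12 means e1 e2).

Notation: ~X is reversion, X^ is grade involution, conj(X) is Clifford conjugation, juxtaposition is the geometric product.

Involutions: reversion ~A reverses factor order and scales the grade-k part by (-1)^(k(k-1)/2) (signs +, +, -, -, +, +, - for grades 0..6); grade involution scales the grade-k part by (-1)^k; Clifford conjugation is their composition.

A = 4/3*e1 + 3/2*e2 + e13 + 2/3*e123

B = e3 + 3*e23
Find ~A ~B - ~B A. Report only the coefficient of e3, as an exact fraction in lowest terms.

first term: -e1 + 9/2*e3 + 11/3*e12 + 4/3*e13 + 3/2*e23 - 4*e123
second term: 3*e1 - 9/2*e3 + 7/3*e12 - 4/3*e13 - 3/2*e23 - 4*e123
Answer: 9


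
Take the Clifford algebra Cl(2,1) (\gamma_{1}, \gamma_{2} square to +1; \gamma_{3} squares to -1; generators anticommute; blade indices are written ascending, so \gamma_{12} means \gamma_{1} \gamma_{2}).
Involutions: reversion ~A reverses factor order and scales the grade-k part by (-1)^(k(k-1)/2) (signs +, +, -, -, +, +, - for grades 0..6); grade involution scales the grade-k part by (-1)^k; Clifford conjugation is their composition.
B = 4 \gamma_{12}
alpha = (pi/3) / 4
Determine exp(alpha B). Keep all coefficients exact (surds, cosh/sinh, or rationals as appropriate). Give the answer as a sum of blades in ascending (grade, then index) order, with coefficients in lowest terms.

B^2 = (4)^2*(\gamma_{12})^2 = 16*(-1) = -16 (a basis 2-blade squares to minus the product of its generators' squares).
B^2 = -16 — B^2 < 0, so the exponential closes trigonometrically: l = 4, alpha*l = \frac{\pi}{3}, so exp(alpha B) = cos(\frac{\pi}{3}) + (sin(\frac{\pi}{3})/4)*B = \frac{1}{2} + (\frac{\sqrt{3}}{8})*B.
Answer: \frac{1}{2} + \frac{\sqrt{3}}{2} \gamma_{12}


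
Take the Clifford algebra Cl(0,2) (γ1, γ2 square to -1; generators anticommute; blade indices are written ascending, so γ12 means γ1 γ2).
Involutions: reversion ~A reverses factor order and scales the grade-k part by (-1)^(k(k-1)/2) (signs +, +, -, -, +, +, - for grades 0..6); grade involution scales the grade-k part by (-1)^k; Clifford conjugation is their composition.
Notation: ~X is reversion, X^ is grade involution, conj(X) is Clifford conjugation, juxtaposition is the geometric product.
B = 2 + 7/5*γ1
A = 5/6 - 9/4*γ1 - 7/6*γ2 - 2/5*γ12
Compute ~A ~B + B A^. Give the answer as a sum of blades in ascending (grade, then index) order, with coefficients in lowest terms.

first term: 289/60 - 10/3*γ1 - 133/75*γ2 + 73/30*γ12
second term: -89/60 + 17/3*γ1 + 217/75*γ2 + 5/6*γ12
Answer: 10/3 + 7/3*γ1 + 28/25*γ2 + 49/15*γ12


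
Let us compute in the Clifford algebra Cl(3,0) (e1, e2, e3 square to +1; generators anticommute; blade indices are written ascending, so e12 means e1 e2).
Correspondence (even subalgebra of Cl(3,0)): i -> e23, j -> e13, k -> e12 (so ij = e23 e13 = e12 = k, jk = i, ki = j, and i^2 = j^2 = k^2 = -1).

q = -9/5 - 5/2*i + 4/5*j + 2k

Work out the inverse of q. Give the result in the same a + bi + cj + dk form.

In blades: q = -9/5 + 2*e12 + 4/5*e13 - 5/2*e23.
With qbar = -9/5 - 2*e12 - 4/5*e13 + 5/2*e23 (scalar fixed, mapped units negated), q qbar = 1413/100 (the sum of squared coefficients), so q^-1 = qbar / (1413/100) = -20/157 - 200/1413*e12 - 80/1413*e13 + 250/1413*e23; translating back:
Answer: -20/157 + 250/1413*i - 80/1413*j - 200/1413*k


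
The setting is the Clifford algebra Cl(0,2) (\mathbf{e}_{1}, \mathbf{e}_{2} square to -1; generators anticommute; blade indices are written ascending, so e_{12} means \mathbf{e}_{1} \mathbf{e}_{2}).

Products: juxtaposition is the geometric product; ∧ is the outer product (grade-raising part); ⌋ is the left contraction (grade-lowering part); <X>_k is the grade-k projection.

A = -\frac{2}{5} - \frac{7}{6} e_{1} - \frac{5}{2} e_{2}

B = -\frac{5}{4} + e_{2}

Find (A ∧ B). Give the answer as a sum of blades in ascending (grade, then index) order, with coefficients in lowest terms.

step 1: \frac{1}{2} + \frac{35}{24} e_{1} + \frac{109}{40} e_{2} - \frac{7}{6} e_{12}
Answer: \frac{1}{2} + \frac{35}{24} e_{1} + \frac{109}{40} e_{2} - \frac{7}{6} e_{12}


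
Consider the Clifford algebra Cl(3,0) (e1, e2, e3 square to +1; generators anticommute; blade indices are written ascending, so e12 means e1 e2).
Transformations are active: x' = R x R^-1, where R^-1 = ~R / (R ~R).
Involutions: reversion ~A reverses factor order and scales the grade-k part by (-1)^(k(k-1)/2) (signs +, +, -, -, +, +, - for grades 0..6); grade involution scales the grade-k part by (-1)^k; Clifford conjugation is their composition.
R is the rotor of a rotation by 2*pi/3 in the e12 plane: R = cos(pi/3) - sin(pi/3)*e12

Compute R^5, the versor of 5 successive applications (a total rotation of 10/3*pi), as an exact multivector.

Because a rotor carries half the rotation angle, composing 5 copies of this e12-plane rotor multiplies the phase: 5*(pi/3) = 5*pi/3, hence R^5 = cos(5*pi/3) - sin(5*pi/3)*e12.
cos(5*pi/3) = 1/2 and sin(5*pi/3) = -sqrt(3)/2, so R^5 = 1/2 + sqrt(3)/2*e12. The net rotation is 4/3*pi (after discarding 1 full turn, each of which contributes a factor -1 to the rotor); the rotor keeps the half-angle phase exactly.
Answer: 1/2 + sqrt(3)/2*e12


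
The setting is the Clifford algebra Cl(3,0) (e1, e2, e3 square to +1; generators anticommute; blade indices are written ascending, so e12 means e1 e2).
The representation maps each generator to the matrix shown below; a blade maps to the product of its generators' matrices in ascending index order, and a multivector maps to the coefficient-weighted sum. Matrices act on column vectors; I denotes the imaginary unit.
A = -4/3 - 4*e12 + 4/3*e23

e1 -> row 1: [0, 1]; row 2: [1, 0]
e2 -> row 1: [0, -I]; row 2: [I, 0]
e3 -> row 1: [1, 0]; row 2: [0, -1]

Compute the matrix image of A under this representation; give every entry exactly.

Bivector images (products of the table entries): rho(e12) = rho(e1)rho(e2) = row 1: [I, 0]; row 2: [0, -I]; rho(e23) = rho(e2)rho(e3) = row 1: [0, I]; row 2: [I, 0].
M = (-4/3)*1 + (-4)*rho(e12) + (4/3)*rho(e23), summed entrywise (1 is the identity matrix):
Answer: row 1: [-4/3 - 4*I, 4*I/3]; row 2: [4*I/3, -4/3 + 4*I]


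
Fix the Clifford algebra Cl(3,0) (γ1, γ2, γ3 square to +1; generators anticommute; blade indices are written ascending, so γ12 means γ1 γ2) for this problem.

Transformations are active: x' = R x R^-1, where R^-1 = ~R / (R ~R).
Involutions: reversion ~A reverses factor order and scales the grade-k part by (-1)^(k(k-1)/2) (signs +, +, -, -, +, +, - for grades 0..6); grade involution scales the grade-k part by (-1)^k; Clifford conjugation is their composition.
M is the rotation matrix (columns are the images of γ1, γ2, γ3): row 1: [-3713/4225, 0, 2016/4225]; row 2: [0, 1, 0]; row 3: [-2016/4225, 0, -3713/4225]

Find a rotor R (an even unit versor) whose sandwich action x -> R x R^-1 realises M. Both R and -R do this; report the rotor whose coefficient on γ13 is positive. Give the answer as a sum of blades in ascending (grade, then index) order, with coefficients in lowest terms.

Method: write R = a + b12*γ12 + b13*γ13 + b23*γ23 with a^2 + b12^2 + b13^2 + b23^2 = 1 (so R^-1 = ~R). Expanding the columns R e_j ~R gives tr M = 4a^2 - 1 and, from the antisymmetric part, M21 - M12 = -4a*b12, M13 - M31 = 4a*b13, M32 - M23 = -4a*b23.
Here tr M = -3201/4225, so a^2 = (1 + tr M)/4 = 256/4225 and a = ±16/65. Taking a = 16/65: M21 - M12 = 0, M13 - M31 = 4032/4225, M32 - M23 = 0, giving b12 = 0, b13 = 63/65, b23 = 0, i.e. R = 16/65 + 63/65*γ13.
Its γ13 coefficient is already positive.
Answer: 16/65 + 63/65*γ13. Note: both R and -R realise this M (trace -3201/4225); the covering map identifies them, and the γ13-coefficient sign is the tie-breaker.


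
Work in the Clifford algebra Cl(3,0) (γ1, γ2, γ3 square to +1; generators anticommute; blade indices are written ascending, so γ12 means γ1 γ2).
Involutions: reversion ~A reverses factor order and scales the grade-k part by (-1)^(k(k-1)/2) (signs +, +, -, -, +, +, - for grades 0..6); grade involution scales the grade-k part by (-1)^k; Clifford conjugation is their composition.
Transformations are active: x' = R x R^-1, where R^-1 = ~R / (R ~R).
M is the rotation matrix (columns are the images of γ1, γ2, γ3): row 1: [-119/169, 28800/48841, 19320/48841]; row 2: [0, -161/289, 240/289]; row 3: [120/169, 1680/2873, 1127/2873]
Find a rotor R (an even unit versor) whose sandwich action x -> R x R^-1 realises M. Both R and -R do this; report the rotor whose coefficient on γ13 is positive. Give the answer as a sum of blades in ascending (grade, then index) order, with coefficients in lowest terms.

Method: write R = a + b12*γ12 + b13*γ13 + b23*γ23 with a^2 + b12^2 + b13^2 + b23^2 = 1 (so R^-1 = ~R). Expanding the columns R e_j ~R gives tr M = 4a^2 - 1 and, from the antisymmetric part, M21 - M12 = -4a*b12, M13 - M31 = 4a*b13, M32 - M23 = -4a*b23.
Here tr M = -42441/48841, so a^2 = (1 + tr M)/4 = 1600/48841 and a = ±40/221. Taking a = 40/221: M21 - M12 = -28800/48841, M13 - M31 = -15360/48841, M32 - M23 = -12000/48841, giving b12 = 180/221, b13 = -96/221, b23 = 75/221, i.e. R = 40/221 + 180/221*γ12 - 96/221*γ13 + 75/221*γ23.
Its γ13 coefficient is negative, so report the other preimage -R.
Answer: -40/221 - 180/221*γ12 + 96/221*γ13 - 75/221*γ23. Sheet selection: the two-to-one cover makes ±R indistinguishable at the matrix level (trace -42441/48841), so uniqueness comes from the required sign on γ13.


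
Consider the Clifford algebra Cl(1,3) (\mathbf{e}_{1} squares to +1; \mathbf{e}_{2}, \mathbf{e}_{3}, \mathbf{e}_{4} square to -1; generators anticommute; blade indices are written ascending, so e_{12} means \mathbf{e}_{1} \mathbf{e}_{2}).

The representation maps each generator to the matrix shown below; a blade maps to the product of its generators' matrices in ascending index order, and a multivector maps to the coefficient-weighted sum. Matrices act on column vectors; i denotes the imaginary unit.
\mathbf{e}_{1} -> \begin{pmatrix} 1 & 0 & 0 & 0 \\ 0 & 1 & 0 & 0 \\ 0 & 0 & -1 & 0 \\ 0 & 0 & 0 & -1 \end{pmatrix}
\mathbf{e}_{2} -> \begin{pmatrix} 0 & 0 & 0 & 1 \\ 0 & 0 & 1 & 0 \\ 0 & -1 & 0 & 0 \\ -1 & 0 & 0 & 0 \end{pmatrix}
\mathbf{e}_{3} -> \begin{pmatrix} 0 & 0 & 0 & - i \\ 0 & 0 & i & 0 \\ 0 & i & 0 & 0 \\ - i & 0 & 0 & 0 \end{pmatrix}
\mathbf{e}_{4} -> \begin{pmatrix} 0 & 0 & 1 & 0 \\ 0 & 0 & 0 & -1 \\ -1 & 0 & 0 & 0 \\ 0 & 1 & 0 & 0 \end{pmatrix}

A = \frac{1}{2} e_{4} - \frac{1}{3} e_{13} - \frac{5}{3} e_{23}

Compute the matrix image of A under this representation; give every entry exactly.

Bivector images (products of the table entries): rho(e_{13}) = rho(\mathbf{e}_{1})rho(\mathbf{e}_{3}) = \begin{pmatrix} 0 & 0 & 0 & - i \\ 0 & 0 & i & 0 \\ 0 & - i & 0 & 0 \\ i & 0 & 0 & 0 \end{pmatrix}; rho(e_{23}) = rho(\mathbf{e}_{2})rho(\mathbf{e}_{3}) = \begin{pmatrix} - i & 0 & 0 & 0 \\ 0 & i & 0 & 0 \\ 0 & 0 & - i & 0 \\ 0 & 0 & 0 & i \end{pmatrix}.
M = (\frac{1}{2})*rho(e_{4}) + (-\frac{1}{3})*rho(e_{13}) + (-\frac{5}{3})*rho(e_{23}), summed entrywise:
Answer: \begin{pmatrix} \frac{5 i}{3} & 0 & \frac{1}{2} & \frac{i}{3} \\ 0 & - \frac{5 i}{3} & - \frac{i}{3} & - \frac{1}{2} \\ - \frac{1}{2} & \frac{i}{3} & \frac{5 i}{3} & 0 \\ - \frac{i}{3} & \frac{1}{2} & 0 & - \frac{5 i}{3} \end{pmatrix}


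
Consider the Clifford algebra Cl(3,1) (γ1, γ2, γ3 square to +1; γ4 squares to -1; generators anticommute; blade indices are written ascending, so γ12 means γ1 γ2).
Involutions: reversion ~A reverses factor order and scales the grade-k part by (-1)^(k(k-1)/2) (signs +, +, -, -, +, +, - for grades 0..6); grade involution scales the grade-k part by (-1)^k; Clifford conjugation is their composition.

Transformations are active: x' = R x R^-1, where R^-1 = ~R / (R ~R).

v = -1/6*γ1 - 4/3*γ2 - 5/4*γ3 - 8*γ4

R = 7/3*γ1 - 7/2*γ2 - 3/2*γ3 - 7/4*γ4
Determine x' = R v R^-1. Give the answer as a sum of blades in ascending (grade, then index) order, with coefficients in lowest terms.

~R = 7/3*γ1 - 7/2*γ2 - 3/2*γ3 - 7/4*γ4, and R ~R = 2431/144, so R^-1 = ~R / (2431/144).
R v = -565/72 - 133/36*γ12 - 19/6*γ13 - 455/24*γ14 + 19/8*γ23 + 77/3*γ24 + 157/16*γ34
Answer: -29209/14586*γ1 + 33454/7293*γ2 + 25715/9724*γ3 + 23403/2431*γ4


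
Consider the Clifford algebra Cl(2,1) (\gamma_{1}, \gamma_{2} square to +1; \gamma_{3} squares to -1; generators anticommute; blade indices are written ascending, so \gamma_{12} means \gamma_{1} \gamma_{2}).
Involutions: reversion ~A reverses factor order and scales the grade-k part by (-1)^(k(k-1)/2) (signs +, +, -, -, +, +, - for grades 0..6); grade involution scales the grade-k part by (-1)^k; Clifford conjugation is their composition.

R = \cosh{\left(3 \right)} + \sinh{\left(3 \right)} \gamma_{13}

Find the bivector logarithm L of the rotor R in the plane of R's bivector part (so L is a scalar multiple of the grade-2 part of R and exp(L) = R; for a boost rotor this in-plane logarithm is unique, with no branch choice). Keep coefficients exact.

The scalar part of R is \cosh{\left(3 \right)}, which determines |rapidity| via cosh; the sign lives in the bivector part, and pairing them (bivector part over sinh of the rapidity = the plane) gives the unique in-plane L = rapidity * plane.
Concretely: cosh(rapidity) = \cosh{\left(3 \right)} gives rapidity = ±3, and since rapidity/sinh(rapidity) is even the sign is immaterial: L = (rapidity/sinh(rapidity)) * <R>_2 = (\frac{3}{\sinh{\left(3 \right)}}) * <R>_2.
Answer: 3 \gamma_{13}


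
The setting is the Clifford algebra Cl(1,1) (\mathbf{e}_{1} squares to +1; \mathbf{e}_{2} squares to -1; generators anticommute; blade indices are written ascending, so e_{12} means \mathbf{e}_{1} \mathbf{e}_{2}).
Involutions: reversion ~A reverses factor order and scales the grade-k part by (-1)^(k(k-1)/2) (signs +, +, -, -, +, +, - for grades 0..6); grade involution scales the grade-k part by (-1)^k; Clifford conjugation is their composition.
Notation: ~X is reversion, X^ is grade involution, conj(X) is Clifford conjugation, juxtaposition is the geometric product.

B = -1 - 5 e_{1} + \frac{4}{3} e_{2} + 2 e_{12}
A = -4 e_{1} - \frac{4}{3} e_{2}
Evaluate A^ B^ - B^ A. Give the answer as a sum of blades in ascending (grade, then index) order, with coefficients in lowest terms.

first term: \frac{196}{9} - \frac{4}{3} e_{1} + \frac{20}{3} e_{2} - 12 e_{12}
second term: -\frac{196}{9} + \frac{20}{3} e_{1} + \frac{28}{3} e_{2} - 12 e_{12}
Answer: \frac{392}{9} - 8 e_{1} - \frac{8}{3} e_{2}


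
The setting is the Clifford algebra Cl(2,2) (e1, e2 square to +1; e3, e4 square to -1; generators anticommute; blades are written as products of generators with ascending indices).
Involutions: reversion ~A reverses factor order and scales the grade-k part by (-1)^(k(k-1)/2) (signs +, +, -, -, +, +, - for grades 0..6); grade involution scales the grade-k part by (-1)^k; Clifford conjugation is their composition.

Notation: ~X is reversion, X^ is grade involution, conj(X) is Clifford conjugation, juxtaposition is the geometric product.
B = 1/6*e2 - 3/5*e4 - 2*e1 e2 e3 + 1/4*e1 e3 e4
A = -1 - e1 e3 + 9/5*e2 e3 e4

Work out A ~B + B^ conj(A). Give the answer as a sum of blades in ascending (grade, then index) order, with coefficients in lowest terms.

first term: 11/6*e2 + 17/20*e4 - 9/20*e1 e2 - 18/5*e1 e4 + 27/25*e2 e3 + 3/10*e3 e4 - 11/6*e1 e2 e3 + 17/20*e1 e3 e4
second term: -11/6*e2 - 17/20*e4 + 9/20*e1 e2 + 18/5*e1 e4 - 27/25*e2 e3 - 3/10*e3 e4 - 11/6*e1 e2 e3 + 17/20*e1 e3 e4
Answer: -11/3*e1 e2 e3 + 17/10*e1 e3 e4


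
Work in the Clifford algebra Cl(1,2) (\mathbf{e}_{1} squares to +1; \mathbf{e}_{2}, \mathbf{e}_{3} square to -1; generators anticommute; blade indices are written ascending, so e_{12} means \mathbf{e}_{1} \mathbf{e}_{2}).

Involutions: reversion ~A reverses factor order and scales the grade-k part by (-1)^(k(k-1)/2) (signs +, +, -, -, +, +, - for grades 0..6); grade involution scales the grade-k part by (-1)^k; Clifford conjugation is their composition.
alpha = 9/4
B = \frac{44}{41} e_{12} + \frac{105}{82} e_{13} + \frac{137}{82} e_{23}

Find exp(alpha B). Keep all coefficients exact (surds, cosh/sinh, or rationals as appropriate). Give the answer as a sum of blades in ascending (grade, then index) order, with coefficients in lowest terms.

B^2 term by term: the squares give (\frac{44}{41})^2*(e_{12})^2 + (\frac{105}{82})^2*(e_{13})^2 + (\frac{137}{82})^2*(e_{23})^2 = \frac{1936}{1681}*(+1) + \frac{11025}{6724}*(+1) + \frac{18769}{6724}*(-1) = 0 (each basis 2-blade squares to minus the product of its generators' squares); cross terms between blades sharing an index anticommute and cancel. So B^2 = 0.
B^2 = 0, so the series truncates immediately: exp(alpha B) = 1 + alpha B (parabolic case).
Answer: 1 + \frac{99}{41} e_{12} + \frac{945}{328} e_{13} + \frac{1233}{328} e_{23}


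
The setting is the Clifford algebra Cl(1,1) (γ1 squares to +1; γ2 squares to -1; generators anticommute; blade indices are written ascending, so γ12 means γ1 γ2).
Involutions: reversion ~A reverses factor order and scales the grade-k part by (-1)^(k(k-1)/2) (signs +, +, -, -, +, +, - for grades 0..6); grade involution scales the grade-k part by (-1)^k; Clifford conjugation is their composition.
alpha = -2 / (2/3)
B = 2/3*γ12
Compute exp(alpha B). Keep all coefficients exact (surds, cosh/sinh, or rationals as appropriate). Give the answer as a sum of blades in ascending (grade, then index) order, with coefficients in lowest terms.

B^2 = (2/3)^2*(γ12)^2 = 4/9*(+1) = 4/9 (a basis 2-blade squares to minus the product of its generators' squares).
B^2 = 4/9 — the series telescopes hyperbolically here: l = 2/3, alpha*l = -2, so exp(alpha B) = cosh(-2) + (sinh(-2)/(2/3))*B = cosh(2) + (-3*sinh(2)/2)*B.
Answer: cosh(2) - sinh(2)*γ12


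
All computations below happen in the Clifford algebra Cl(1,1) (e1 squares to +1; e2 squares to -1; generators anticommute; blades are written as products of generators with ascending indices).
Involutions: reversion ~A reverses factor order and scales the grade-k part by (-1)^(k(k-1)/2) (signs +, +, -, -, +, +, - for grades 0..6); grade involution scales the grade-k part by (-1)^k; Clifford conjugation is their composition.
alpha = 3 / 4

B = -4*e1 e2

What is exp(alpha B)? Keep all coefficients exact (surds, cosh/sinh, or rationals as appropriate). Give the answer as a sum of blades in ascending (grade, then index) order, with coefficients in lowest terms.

B^2 = (-4)^2*(e1 e2)^2 = 16*(+1) = 16 (a basis 2-blade squares to minus the product of its generators' squares).
B^2 = 16 — hyperbolic case — the even/odd split gives cosh and sinh: l = 4, alpha*l = 3, so exp(alpha B) = cosh(3) + (sinh(3)/4)*B = cosh(3) + (sinh(3)/4)*B.
Answer: cosh(3) - sinh(3)*e1 e2


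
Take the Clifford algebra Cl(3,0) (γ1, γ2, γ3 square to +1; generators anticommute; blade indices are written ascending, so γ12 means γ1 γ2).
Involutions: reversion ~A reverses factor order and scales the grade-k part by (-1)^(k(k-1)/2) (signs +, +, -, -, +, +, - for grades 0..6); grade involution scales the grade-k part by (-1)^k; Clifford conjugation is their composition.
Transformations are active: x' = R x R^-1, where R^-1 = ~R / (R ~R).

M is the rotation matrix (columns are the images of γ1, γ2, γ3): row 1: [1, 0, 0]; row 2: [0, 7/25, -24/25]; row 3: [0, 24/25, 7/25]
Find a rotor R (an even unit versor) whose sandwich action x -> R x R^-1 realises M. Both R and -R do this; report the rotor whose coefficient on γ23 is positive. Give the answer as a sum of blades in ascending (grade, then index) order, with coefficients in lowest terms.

Method: write R = a + b12*γ12 + b13*γ13 + b23*γ23 with a^2 + b12^2 + b13^2 + b23^2 = 1 (so R^-1 = ~R). Expanding the columns R e_j ~R gives tr M = 4a^2 - 1 and, from the antisymmetric part, M21 - M12 = -4a*b12, M13 - M31 = 4a*b13, M32 - M23 = -4a*b23.
Here tr M = 39/25, so a^2 = (1 + tr M)/4 = 16/25 and a = ±4/5. Taking a = 4/5: M21 - M12 = 0, M13 - M31 = 0, M32 - M23 = 48/25, giving b12 = 0, b13 = 0, b23 = -3/5, i.e. R = 4/5 - 3/5*γ23.
Its γ23 coefficient is negative, so report the other preimage -R.
Answer: -4/5 + 3/5*γ23. Key observation: the double cover Spin(3) -> SO(3) sends R and -R to the same matrix (trace 39/25 here), so the stated sign of the γ23 coefficient is what selects one sheet.


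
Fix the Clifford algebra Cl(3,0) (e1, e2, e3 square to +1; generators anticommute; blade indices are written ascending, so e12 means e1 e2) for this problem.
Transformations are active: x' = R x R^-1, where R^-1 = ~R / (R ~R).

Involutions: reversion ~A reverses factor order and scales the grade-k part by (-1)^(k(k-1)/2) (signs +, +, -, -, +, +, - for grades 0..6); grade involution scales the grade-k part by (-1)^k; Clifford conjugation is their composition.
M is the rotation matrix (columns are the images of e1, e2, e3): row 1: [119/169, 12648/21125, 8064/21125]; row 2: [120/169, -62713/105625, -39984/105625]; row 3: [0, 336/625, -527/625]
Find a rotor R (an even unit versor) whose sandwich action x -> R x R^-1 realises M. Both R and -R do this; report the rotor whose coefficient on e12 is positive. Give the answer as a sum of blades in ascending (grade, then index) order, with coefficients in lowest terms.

Method: write R = a + b12*e12 + b13*e13 + b23*e23 with a^2 + b12^2 + b13^2 + b23^2 = 1 (so R^-1 = ~R). Expanding the columns R e_j ~R gives tr M = 4a^2 - 1 and, from the antisymmetric part, M21 - M12 = -4a*b12, M13 - M31 = 4a*b13, M32 - M23 = -4a*b23.
Here tr M = -77401/105625, so a^2 = (1 + tr M)/4 = 7056/105625 and a = ±84/325. Taking a = 84/325: M21 - M12 = 2352/21125, M13 - M31 = 8064/21125, M32 - M23 = 96768/105625, giving b12 = -7/65, b13 = 24/65, b23 = -288/325, i.e. R = 84/325 - 7/65*e12 + 24/65*e13 - 288/325*e23.
Its e12 coefficient is negative, so report the other preimage -R.
Answer: -84/325 + 7/65*e12 - 24/65*e13 + 288/325*e23. Sheet selection: the two-to-one cover makes ±R indistinguishable at the matrix level (trace -77401/105625), so uniqueness comes from the required sign on e12.


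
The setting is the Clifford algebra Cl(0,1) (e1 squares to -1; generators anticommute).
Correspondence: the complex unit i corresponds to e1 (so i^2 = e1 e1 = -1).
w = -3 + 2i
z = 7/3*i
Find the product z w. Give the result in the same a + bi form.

In blades: z = 7/3*e1, w = -3 + 2*e1.
Distribute z over w term by term (generator squares from the signature, products reordered to ascending indices): (7/3*e1)*w = -14/3 - 7*e1.
Sum: -14/3 - 7*e1; translating back through the correspondence:
Answer: -14/3 - 7i


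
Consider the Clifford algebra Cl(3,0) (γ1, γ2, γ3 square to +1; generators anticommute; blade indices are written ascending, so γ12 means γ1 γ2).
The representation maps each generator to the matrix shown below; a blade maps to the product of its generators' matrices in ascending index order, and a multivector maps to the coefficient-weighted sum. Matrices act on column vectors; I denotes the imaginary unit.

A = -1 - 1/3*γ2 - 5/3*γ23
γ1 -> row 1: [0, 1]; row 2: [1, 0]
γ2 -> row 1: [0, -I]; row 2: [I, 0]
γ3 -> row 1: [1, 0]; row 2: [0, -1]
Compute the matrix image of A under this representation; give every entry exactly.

Bivector images (products of the table entries): rho(γ23) = rho(γ2)rho(γ3) = row 1: [0, I]; row 2: [I, 0].
M = (-1)*1 + (-1/3)*rho(γ2) + (-5/3)*rho(γ23), summed entrywise (1 is the identity matrix):
Answer: row 1: [-1, -4*I/3]; row 2: [-2*I, -1]


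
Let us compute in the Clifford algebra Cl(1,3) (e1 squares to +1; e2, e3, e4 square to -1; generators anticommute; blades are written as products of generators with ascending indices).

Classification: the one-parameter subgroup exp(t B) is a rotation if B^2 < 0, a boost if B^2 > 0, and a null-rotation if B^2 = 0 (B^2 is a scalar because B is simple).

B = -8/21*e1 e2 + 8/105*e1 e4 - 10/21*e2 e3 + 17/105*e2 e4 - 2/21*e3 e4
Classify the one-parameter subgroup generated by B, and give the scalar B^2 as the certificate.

B^2 term by term: the squares give (-8/21)^2*(e1 e2)^2 + (8/105)^2*(e1 e4)^2 + (-10/21)^2*(e2 e3)^2 + (17/105)^2*(e2 e4)^2 + (-2/21)^2*(e3 e4)^2 = 64/441*(+1) + 64/11025*(+1) + 100/441*(-1) + 289/11025*(-1) + 4/441*(-1) = -1/9 (each basis 2-blade squares to minus the product of its generators' squares); cross terms between blades sharing an index anticommute and cancel; the commuting (index-disjoint) pairs give grade-4 terms 2*c*c'*(blade product), which cancel blade by blade — e1 e2 e3 e4: 32/441 - 32/441 = 0 — confirming B is simple. So B^2 = -1/9.
Answer: rotation, certificate B^2 = -1/9. Why this suffices: the scalar -1/9 survives any versor conjugation, so its sign alone determines the class however B is presented.


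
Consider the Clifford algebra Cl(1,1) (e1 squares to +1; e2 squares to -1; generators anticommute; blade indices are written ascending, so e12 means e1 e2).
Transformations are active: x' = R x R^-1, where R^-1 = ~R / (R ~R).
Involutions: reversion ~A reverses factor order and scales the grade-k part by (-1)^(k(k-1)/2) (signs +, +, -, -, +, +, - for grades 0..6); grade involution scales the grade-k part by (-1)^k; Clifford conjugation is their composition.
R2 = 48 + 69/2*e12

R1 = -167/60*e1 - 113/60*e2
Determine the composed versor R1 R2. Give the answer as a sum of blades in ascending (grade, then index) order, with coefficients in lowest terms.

Distribute over the terms of R1 (each basis-blade product reordered to ascending indices, repeated generators contracted through their squares):
(-167/60*e1) R2 = -668/5*e1 - 3841/40*e2
(-113/60*e2) R2 = -2599/40*e1 - 452/5*e2
Summing the partial products and collecting blades:
Answer: -7943/40*e1 - 7457/40*e2
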